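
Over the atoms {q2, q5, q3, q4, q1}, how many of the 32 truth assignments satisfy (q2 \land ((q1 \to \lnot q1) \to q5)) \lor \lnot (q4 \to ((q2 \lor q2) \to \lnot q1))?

Initial set: {((q2 \land ((q1 \to \lnot q1) \to q5)) \lor \lnot (q4 \to ((q2 \lor q2) \to \lnot q1)))}.
((q2 \land ((q1 \to \lnot q1) \to q5)) \lor \lnot (q4 \to ((q2 \lor q2) \to \lnot q1))): β-rule — branch into (q2 \land ((q1 \to \lnot q1) \to q5))  //  \lnot (q4 \to ((q2 \lor q2) \to \lnot q1)).
  branch 1 (add (q2 \land ((q1 \to \lnot q1) \to q5))):
    (q2 \land ((q1 \to \lnot q1) \to q5)): α-rule — add q2, ((q1 \to \lnot q1) \to q5).
    ((q1 \to \lnot q1) \to q5): β-rule — branch into \lnot (q1 \to \lnot q1)  //  q5.
      branch 1.1 (add \lnot (q1 \to \lnot q1)):
        \lnot (q1 \to \lnot q1): α-rule — add q1, \lnot \lnot q1.
        ○ open, literals {q1=true, q2=true}.
      branch 1.2 (add q5):
        ○ open, literals {q2=true, q5=true}.
  branch 2 (add \lnot (q4 \to ((q2 \lor q2) \to \lnot q1))):
    \lnot (q4 \to ((q2 \lor q2) \to \lnot q1)): α-rule — add q4, \lnot ((q2 \lor q2) \to \lnot q1).
    \lnot ((q2 \lor q2) \to \lnot q1): α-rule — add (q2 \lor q2), \lnot \lnot q1.
    (q2 \lor q2): β-rule — branch into q2  //  q2.
      branch 2.1 (add q2):
        ○ open, literals {q1=true, q2=true, q4=true}.
      branch 2.2 (add q2):
        ○ open, literals {q1=true, q2=true, q4=true}.
0 branches closed, 4 open.
Each open branch fixes some atoms; the unmentioned ones are free. Counting distinct full assignments: branch {q1=true, q2=true} (q5, q3, q4) contributes 8 new; branch {q2=true, q5=true} (q3, q4, q1) contributes 4 new; branch {q1=true, q2=true, q4=true} (q5, q3) contributes 0 new; branch {q1=true, q2=true, q4=true} (q5, q3) contributes 0 new. Total: 12.

12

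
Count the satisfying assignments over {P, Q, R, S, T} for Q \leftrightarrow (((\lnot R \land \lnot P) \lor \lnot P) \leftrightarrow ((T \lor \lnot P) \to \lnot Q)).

12

Initial set: {T (Q \leftrightarrow (((\lnot R \land \lnot P) \lor \lnot P) \leftrightarrow ((T \lor \lnot P) \to \lnot Q)))}.
T (Q \leftrightarrow (((\lnot R \land \lnot P) \lor \lnot P) \leftrightarrow ((T \lor \lnot P) \to \lnot Q))): β-rule — branch into T Q, T (((\lnot R \land \lnot P) \lor \lnot P) \leftrightarrow ((T \lor \lnot P) \to \lnot Q))  //  F Q, F (((\lnot R \land \lnot P) \lor \lnot P) \leftrightarrow ((T \lor \lnot P) \to \lnot Q)).
  branch 1 (add T Q, T (((\lnot R \land \lnot P) \lor \lnot P) \leftrightarrow ((T \lor \lnot P) \to \lnot Q))):
    T (((\lnot R \land \lnot P) \lor \lnot P) \leftrightarrow ((T \lor \lnot P) \to \lnot Q)): β-rule — branch into T ((\lnot R \land \lnot P) \lor \lnot P), T ((T \lor \lnot P) \to \lnot Q)  //  F ((\lnot R \land \lnot P) \lor \lnot P), F ((T \lor \lnot P) \to \lnot Q).
      branch 1.1 (add T ((\lnot R \land \lnot P) \lor \lnot P), T ((T \lor \lnot P) \to \lnot Q)):
        T ((\lnot R \land \lnot P) \lor \lnot P): β-rule — branch into T (\lnot R \land \lnot P)  //  T \lnot P.
          branch 1.1.1 (add T (\lnot R \land \lnot P)):
            T (\lnot R \land \lnot P): α-rule — add T \lnot R, T \lnot P.
            T ((T \lor \lnot P) \to \lnot Q): β-rule — branch into F (T \lor \lnot P)  //  T \lnot Q.
              branch 1.1.1.1 (add F (T \lor \lnot P)):
                F (T \lor \lnot P): α-rule — add F T, F \lnot P.
                × closes — contains both P and \lnot P.
              branch 1.1.1.2 (add T \lnot Q):
                × closes — contains both Q and \lnot Q.
          branch 1.1.2 (add T \lnot P):
            T ((T \lor \lnot P) \to \lnot Q): β-rule — branch into F (T \lor \lnot P)  //  T \lnot Q.
              branch 1.1.2.1 (add F (T \lor \lnot P)):
                F (T \lor \lnot P): α-rule — add F T, F \lnot P.
                × closes — contains both P and \lnot P.
              branch 1.1.2.2 (add T \lnot Q):
                × closes — contains both Q and \lnot Q.
      branch 1.2 (add F ((\lnot R \land \lnot P) \lor \lnot P), F ((T \lor \lnot P) \to \lnot Q)):
        F ((\lnot R \land \lnot P) \lor \lnot P): α-rule — add F (\lnot R \land \lnot P), F \lnot P.
        F ((T \lor \lnot P) \to \lnot Q): α-rule — add T (T \lor \lnot P), F \lnot Q.
        F (\lnot R \land \lnot P): β-rule — branch into F \lnot R  //  F \lnot P.
          branch 1.2.1 (add F \lnot R):
            T (T \lor \lnot P): β-rule — branch into T T  //  T \lnot P.
              branch 1.2.1.1 (add T T):
                ○ open, literals {P=1, Q=1, R=1, T=1}.
              branch 1.2.1.2 (add T \lnot P):
                × closes — contains both P and \lnot P.
          branch 1.2.2 (add F \lnot P):
            T (T \lor \lnot P): β-rule — branch into T T  //  T \lnot P.
              branch 1.2.2.1 (add T T):
                ○ open, literals {P=1, Q=1, T=1}.
              branch 1.2.2.2 (add T \lnot P):
                × closes — contains both P and \lnot P.
  branch 2 (add F Q, F (((\lnot R \land \lnot P) \lor \lnot P) \leftrightarrow ((T \lor \lnot P) \to \lnot Q))):
    F (((\lnot R \land \lnot P) \lor \lnot P) \leftrightarrow ((T \lor \lnot P) \to \lnot Q)): β-rule — branch into T ((\lnot R \land \lnot P) \lor \lnot P), F ((T \lor \lnot P) \to \lnot Q)  //  F ((\lnot R \land \lnot P) \lor \lnot P), T ((T \lor \lnot P) \to \lnot Q).
      branch 2.1 (add T ((\lnot R \land \lnot P) \lor \lnot P), F ((T \lor \lnot P) \to \lnot Q)):
        F ((T \lor \lnot P) \to \lnot Q): α-rule — add T (T \lor \lnot P), F \lnot Q.
        × closes — contains both Q and \lnot Q.
      branch 2.2 (add F ((\lnot R \land \lnot P) \lor \lnot P), T ((T \lor \lnot P) \to \lnot Q)):
        F ((\lnot R \land \lnot P) \lor \lnot P): α-rule — add F (\lnot R \land \lnot P), F \lnot P.
        T ((T \lor \lnot P) \to \lnot Q): β-rule — branch into F (T \lor \lnot P)  //  T \lnot Q.
          branch 2.2.1 (add F (T \lor \lnot P)):
            F (T \lor \lnot P): α-rule — add F T, F \lnot P.
            F (\lnot R \land \lnot P): β-rule — branch into F \lnot R  //  F \lnot P.
              branch 2.2.1.1 (add F \lnot R):
                ○ open, literals {P=1, Q=0, R=1, T=0}.
              branch 2.2.1.2 (add F \lnot P):
                ○ open, literals {P=1, Q=0, T=0}.
          branch 2.2.2 (add T \lnot Q):
            F (\lnot R \land \lnot P): β-rule — branch into F \lnot R  //  F \lnot P.
              branch 2.2.2.1 (add F \lnot R):
                ○ open, literals {P=1, Q=0, R=1}.
              branch 2.2.2.2 (add F \lnot P):
                ○ open, literals {P=1, Q=0}.
7 branches closed, 6 open.
Each open branch fixes some atoms; the unmentioned ones are free. Counting distinct full assignments: branch {P=1, Q=1, R=1, T=1} (S) contributes 2 new; branch {P=1, Q=1, T=1} (R, S) contributes 2 new; branch {P=1, Q=0, R=1, T=0} (S) contributes 2 new; branch {P=1, Q=0, T=0} (R, S) contributes 2 new; branch {P=1, Q=0, R=1} (S, T) contributes 2 new; branch {P=1, Q=0} (R, S, T) contributes 2 new. Total: 12.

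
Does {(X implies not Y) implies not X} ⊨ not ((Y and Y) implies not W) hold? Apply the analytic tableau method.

No

Initial set: {((X implies not Y) implies not X); not not ((Y and Y) implies not W)}.
((X implies not Y) implies not X): β-rule — branch into not (X implies not Y)  //  not X.
  branch 1 (add not (X implies not Y)):
    not (X implies not Y): α-rule — add X, not not Y.
    not not ((Y and Y) implies not W): β-rule — branch into not (Y and Y)  //  not W.
      branch 1.1 (add not (Y and Y)):
        not (Y and Y): β-rule — branch into not Y  //  not Y.
          branch 1.1.1 (add not Y):
            × closes — contains both Y and not Y.
          branch 1.1.2 (add not Y):
            × closes — contains both Y and not Y.
      branch 1.2 (add not W):
        ○ open, literals {W=F, X=T, Y=T}.
  branch 2 (add not X):
    not not ((Y and Y) implies not W): β-rule — branch into not (Y and Y)  //  not W.
      branch 2.1 (add not (Y and Y)):
        not (Y and Y): β-rule — branch into not Y  //  not Y.
          branch 2.1.1 (add not Y):
            ○ open, literals {X=F, Y=F}.
          branch 2.1.2 (add not Y):
            ○ open, literals {X=F, Y=F}.
      branch 2.2 (add not W):
        ○ open, literals {W=F, X=F}.
2 branches closed, 4 open.
An open branch gives a countermodel: W=F, X=T, Y=T (unmentioned atoms arbitrary); the premises hold there but the conclusion fails.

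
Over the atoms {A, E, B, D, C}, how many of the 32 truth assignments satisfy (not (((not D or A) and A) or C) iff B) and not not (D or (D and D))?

Initial set: {((not (((not D or A) and A) or C) iff B) and not not (D or (D and D)))}.
((not (((not D or A) and A) or C) iff B) and not not (D or (D and D))): α-rule — add (not (((not D or A) and A) or C) iff B), not not (D or (D and D)).
not not (D or (D and D)): drop double negation, giving (D or (D and D)).
(not (((not D or A) and A) or C) iff B): β-rule — branch into not (((not D or A) and A) or C), B  //  not not (((not D or A) and A) or C), not B.
  branch 1 (add not (((not D or A) and A) or C), B):
    not (((not D or A) and A) or C): α-rule — add not ((not D or A) and A), not C.
    (D or (D and D)): β-rule — branch into D  //  (D and D).
      branch 1.1 (add D):
        not ((not D or A) and A): β-rule — branch into not (not D or A)  //  not A.
          branch 1.1.1 (add not (not D or A)):
            not (not D or A): α-rule — add not not D, not A.
            ○ open, literals {A=F, B=T, C=F, D=T}.
          branch 1.1.2 (add not A):
            ○ open, literals {A=F, B=T, C=F, D=T}.
      branch 1.2 (add (D and D)):
        (D and D): α-rule — add D, D.
        not ((not D or A) and A): β-rule — branch into not (not D or A)  //  not A.
          branch 1.2.1 (add not (not D or A)):
            not (not D or A): α-rule — add not not D, not A.
            ○ open, literals {A=F, B=T, C=F, D=T}.
          branch 1.2.2 (add not A):
            ○ open, literals {A=F, B=T, C=F, D=T}.
  branch 2 (add not not (((not D or A) and A) or C), not B):
    (D or (D and D)): β-rule — branch into D  //  (D and D).
      branch 2.1 (add D):
        not not (((not D or A) and A) or C): β-rule — branch into ((not D or A) and A)  //  C.
          branch 2.1.1 (add ((not D or A) and A)):
            ((not D or A) and A): α-rule — add (not D or A), A.
            (not D or A): β-rule — branch into not D  //  A.
              branch 2.1.1.1 (add not D):
                × closes — contains both D and not D.
              branch 2.1.1.2 (add A):
                ○ open, literals {A=T, B=F, D=T}.
          branch 2.1.2 (add C):
            ○ open, literals {B=F, C=T, D=T}.
      branch 2.2 (add (D and D)):
        (D and D): α-rule — add D, D.
        not not (((not D or A) and A) or C): β-rule — branch into ((not D or A) and A)  //  C.
          branch 2.2.1 (add ((not D or A) and A)):
            ((not D or A) and A): α-rule — add (not D or A), A.
            (not D or A): β-rule — branch into not D  //  A.
              branch 2.2.1.1 (add not D):
                × closes — contains both D and not D.
              branch 2.2.1.2 (add A):
                ○ open, literals {A=T, B=F, D=T}.
          branch 2.2.2 (add C):
            ○ open, literals {B=F, C=T, D=T}.
2 branches closed, 8 open.
Each open branch fixes some atoms; the unmentioned ones are free. Counting distinct full assignments: branch {A=F, B=T, C=F, D=T} (E) contributes 2 new; branch {A=F, B=T, C=F, D=T} (E) contributes 0 new; branch {A=F, B=T, C=F, D=T} (E) contributes 0 new; branch {A=F, B=T, C=F, D=T} (E) contributes 0 new; branch {A=T, B=F, D=T} (E, C) contributes 4 new; branch {B=F, C=T, D=T} (A, E) contributes 2 new; branch {A=T, B=F, D=T} (E, C) contributes 0 new; branch {B=F, C=T, D=T} (A, E) contributes 0 new. Total: 8.

8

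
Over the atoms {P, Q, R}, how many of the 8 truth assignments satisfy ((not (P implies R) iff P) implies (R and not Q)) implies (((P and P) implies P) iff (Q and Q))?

6

Initial set: {(((not (P implies R) iff P) implies (R and not Q)) implies (((P and P) implies P) iff (Q and Q)))}.
(((not (P implies R) iff P) implies (R and not Q)) implies (((P and P) implies P) iff (Q and Q))): β-rule — branch into not ((not (P implies R) iff P) implies (R and not Q))  //  (((P and P) implies P) iff (Q and Q)).
  branch 1 (add not ((not (P implies R) iff P) implies (R and not Q))):
    not ((not (P implies R) iff P) implies (R and not Q)): α-rule — add (not (P implies R) iff P), not (R and not Q).
    (not (P implies R) iff P): β-rule — branch into not (P implies R), P  //  not not (P implies R), not P.
      branch 1.1 (add not (P implies R), P):
        not (P implies R): α-rule — add P, not R.
        not (R and not Q): β-rule — branch into not R  //  not not Q.
          branch 1.1.1 (add not R):
            ○ open, literals {P=1, R=0}.
          branch 1.1.2 (add not not Q):
            ○ open, literals {P=1, Q=1, R=0}.
      branch 1.2 (add not not (P implies R), not P):
        not (R and not Q): β-rule — branch into not R  //  not not Q.
          branch 1.2.1 (add not R):
            not not (P implies R): β-rule — branch into not P  //  R.
              branch 1.2.1.1 (add not P):
                ○ open, literals {P=0, R=0}.
              branch 1.2.1.2 (add R):
                × closes — contains both R and not R.
          branch 1.2.2 (add not not Q):
            not not (P implies R): β-rule — branch into not P  //  R.
              branch 1.2.2.1 (add not P):
                ○ open, literals {P=0, Q=1}.
              branch 1.2.2.2 (add R):
                ○ open, literals {P=0, Q=1, R=1}.
  branch 2 (add (((P and P) implies P) iff (Q and Q))):
    (((P and P) implies P) iff (Q and Q)): β-rule — branch into ((P and P) implies P), (Q and Q)  //  not ((P and P) implies P), not (Q and Q).
      branch 2.1 (add ((P and P) implies P), (Q and Q)):
        (Q and Q): α-rule — add Q, Q.
        ((P and P) implies P): β-rule — branch into not (P and P)  //  P.
          branch 2.1.1 (add not (P and P)):
            not (P and P): β-rule — branch into not P  //  not P.
              branch 2.1.1.1 (add not P):
                ○ open, literals {P=0, Q=1}.
              branch 2.1.1.2 (add not P):
                ○ open, literals {P=0, Q=1}.
          branch 2.1.2 (add P):
            ○ open, literals {P=1, Q=1}.
      branch 2.2 (add not ((P and P) implies P), not (Q and Q)):
        not ((P and P) implies P): α-rule — add (P and P), not P.
        (P and P): α-rule — add P, P.
        × closes — contains both P and not P.
2 branches closed, 8 open.
Each open branch fixes some atoms; the unmentioned ones are free. Counting distinct full assignments: branch {P=1, R=0} (Q) contributes 2 new; branch {P=1, Q=1, R=0} (none free) contributes 0 new; branch {P=0, R=0} (Q) contributes 2 new; branch {P=0, Q=1} (R) contributes 1 new; branch {P=0, Q=1, R=1} (none free) contributes 0 new; branch {P=0, Q=1} (R) contributes 0 new; branch {P=0, Q=1} (R) contributes 0 new; branch {P=1, Q=1} (R) contributes 1 new. Total: 6.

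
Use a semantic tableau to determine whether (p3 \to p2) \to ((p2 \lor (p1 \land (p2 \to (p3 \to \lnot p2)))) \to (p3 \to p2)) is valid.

Valid

Assume the negation and expand:
Initial set: {\lnot ((p3 \to p2) \to ((p2 \lor (p1 \land (p2 \to (p3 \to \lnot p2)))) \to (p3 \to p2)))}.
\lnot ((p3 \to p2) \to ((p2 \lor (p1 \land (p2 \to (p3 \to \lnot p2)))) \to (p3 \to p2))): α-rule — add (p3 \to p2), \lnot ((p2 \lor (p1 \land (p2 \to (p3 \to \lnot p2)))) \to (p3 \to p2)).
\lnot ((p2 \lor (p1 \land (p2 \to (p3 \to \lnot p2)))) \to (p3 \to p2)): α-rule — add (p2 \lor (p1 \land (p2 \to (p3 \to \lnot p2)))), \lnot (p3 \to p2).
\lnot (p3 \to p2): α-rule — add p3, \lnot p2.
(p3 \to p2): β-rule — branch into \lnot p3  //  p2.
  branch 1 (add \lnot p3):
    × closes — contains both p3 and \lnot p3.
  branch 2 (add p2):
    × closes — contains both p2 and \lnot p2.
All 2 branches close.
Every branch closed, so the negation is unsatisfiable and the formula is valid.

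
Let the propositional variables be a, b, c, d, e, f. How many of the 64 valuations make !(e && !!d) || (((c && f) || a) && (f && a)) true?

52

Initial set: {T (!(e && !!d) || (((c && f) || a) && (f && a)))}.
T (!(e && !!d) || (((c && f) || a) && (f && a))): β-rule — branch into T !(e && !!d)  //  T (((c && f) || a) && (f && a)).
  branch 1 (add T !(e && !!d)):
    T !(e && !!d): β-rule — branch into F e  //  F !!d.
      branch 1.1 (add F e):
        ○ open, literals {e=0}.
      branch 1.2 (add F !!d):
        F !!d: drop double negation, giving F d.
        ○ open, literals {d=0}.
  branch 2 (add T (((c && f) || a) && (f && a))):
    T (((c && f) || a) && (f && a)): α-rule — add T ((c && f) || a), T (f && a).
    T (f && a): α-rule — add T f, T a.
    T ((c && f) || a): β-rule — branch into T (c && f)  //  T a.
      branch 2.1 (add T (c && f)):
        T (c && f): α-rule — add T c, T f.
        ○ open, literals {a=1, c=1, f=1}.
      branch 2.2 (add T a):
        ○ open, literals {a=1, f=1}.
0 branches closed, 4 open.
Each open branch fixes some atoms; the unmentioned ones are free. Counting distinct full assignments: branch {e=0} (a, b, c, d, f) contributes 32 new; branch {d=0} (a, b, c, e, f) contributes 16 new; branch {a=1, c=1, f=1} (b, d, e) contributes 2 new; branch {a=1, f=1} (b, c, d, e) contributes 2 new. Total: 52.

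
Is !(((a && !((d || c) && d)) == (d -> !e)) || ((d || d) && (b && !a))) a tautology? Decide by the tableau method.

Assume the negation and expand:
Initial set: {!!(((a && !((d || c) && d)) == (d -> !e)) || ((d || d) && (b && !a)))}.
!!(((a && !((d || c) && d)) == (d -> !e)) || ((d || d) && (b && !a))): β-rule — branch into ((a && !((d || c) && d)) == (d -> !e))  //  ((d || d) && (b && !a)).
  branch 1 (add ((a && !((d || c) && d)) == (d -> !e))):
    ((a && !((d || c) && d)) == (d -> !e)): β-rule — branch into (a && !((d || c) && d)), (d -> !e)  //  !(a && !((d || c) && d)), !(d -> !e).
      branch 1.1 (add (a && !((d || c) && d)), (d -> !e)):
        (a && !((d || c) && d)): α-rule — add a, !((d || c) && d).
        (d -> !e): β-rule — branch into !d  //  !e.
          branch 1.1.1 (add !d):
            !((d || c) && d): β-rule — branch into !(d || c)  //  !d.
              branch 1.1.1.1 (add !(d || c)):
                !(d || c): α-rule — add !d, !c.
                ○ open, literals {a=1, c=0, d=0}.
              branch 1.1.1.2 (add !d):
                ○ open, literals {a=1, d=0}.
          branch 1.1.2 (add !e):
            !((d || c) && d): β-rule — branch into !(d || c)  //  !d.
              branch 1.1.2.1 (add !(d || c)):
                !(d || c): α-rule — add !d, !c.
                ○ open, literals {a=1, c=0, d=0, e=0}.
              branch 1.1.2.2 (add !d):
                ○ open, literals {a=1, d=0, e=0}.
      branch 1.2 (add !(a && !((d || c) && d)), !(d -> !e)):
        !(d -> !e): α-rule — add d, !!e.
        !(a && !((d || c) && d)): β-rule — branch into !a  //  !!((d || c) && d).
          branch 1.2.1 (add !a):
            ○ open, literals {a=0, d=1, e=1}.
          branch 1.2.2 (add !!((d || c) && d)):
            !!((d || c) && d): α-rule — add (d || c), d.
            (d || c): β-rule — branch into d  //  c.
              branch 1.2.2.1 (add d):
                ○ open, literals {d=1, e=1}.
              branch 1.2.2.2 (add c):
                ○ open, literals {c=1, d=1, e=1}.
  branch 2 (add ((d || d) && (b && !a))):
    ((d || d) && (b && !a)): α-rule — add (d || d), (b && !a).
    (b && !a): α-rule — add b, !a.
    (d || d): β-rule — branch into d  //  d.
      branch 2.1 (add d):
        ○ open, literals {a=0, b=1, d=1}.
      branch 2.2 (add d):
        ○ open, literals {a=0, b=1, d=1}.
0 branches closed, 9 open.
An open branch gives a countermodel: a=1, c=0, d=0 (unmentioned atoms arbitrary); under it the original formula is false.

Not valid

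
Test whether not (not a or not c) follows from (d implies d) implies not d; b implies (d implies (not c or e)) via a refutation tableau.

No

Initial set: {((d implies d) implies not d); (b implies (d implies (not c or e))); not not (not a or not c)}.
((d implies d) implies not d): β-rule — branch into not (d implies d)  //  not d.
  branch 1 (add not (d implies d)):
    not (d implies d): α-rule — add d, not d.
    × closes — contains both d and not d.
  branch 2 (add not d):
    (b implies (d implies (not c or e))): β-rule — branch into not b  //  (d implies (not c or e)).
      branch 2.1 (add not b):
        not not (not a or not c): β-rule — branch into not a  //  not c.
          branch 2.1.1 (add not a):
            ○ open, literals {a=F, b=F, d=F}.
          branch 2.1.2 (add not c):
            ○ open, literals {b=F, c=F, d=F}.
      branch 2.2 (add (d implies (not c or e))):
        not not (not a or not c): β-rule — branch into not a  //  not c.
          branch 2.2.1 (add not a):
            (d implies (not c or e)): β-rule — branch into not d  //  (not c or e).
              branch 2.2.1.1 (add not d):
                ○ open, literals {a=F, d=F}.
              branch 2.2.1.2 (add (not c or e)):
                (not c or e): β-rule — branch into not c  //  e.
                  branch 2.2.1.2.1 (add not c):
                    ○ open, literals {a=F, c=F, d=F}.
                  branch 2.2.1.2.2 (add e):
                    ○ open, literals {a=F, d=F, e=T}.
          branch 2.2.2 (add not c):
            (d implies (not c or e)): β-rule — branch into not d  //  (not c or e).
              branch 2.2.2.1 (add not d):
                ○ open, literals {c=F, d=F}.
              branch 2.2.2.2 (add (not c or e)):
                (not c or e): β-rule — branch into not c  //  e.
                  branch 2.2.2.2.1 (add not c):
                    ○ open, literals {c=F, d=F}.
                  branch 2.2.2.2.2 (add e):
                    ○ open, literals {c=F, d=F, e=T}.
1 branch closed, 8 open.
An open branch gives a countermodel: a=F, b=F, d=F (unmentioned atoms arbitrary); the premises hold there but the conclusion fails.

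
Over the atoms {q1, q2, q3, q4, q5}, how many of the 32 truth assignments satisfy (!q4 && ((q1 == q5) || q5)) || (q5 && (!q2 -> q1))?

18

Initial set: {T ((!q4 && ((q1 == q5) || q5)) || (q5 && (!q2 -> q1)))}.
T ((!q4 && ((q1 == q5) || q5)) || (q5 && (!q2 -> q1))): β-rule — branch into T (!q4 && ((q1 == q5) || q5))  //  T (q5 && (!q2 -> q1)).
  branch 1 (add T (!q4 && ((q1 == q5) || q5))):
    T (!q4 && ((q1 == q5) || q5)): α-rule — add T !q4, T ((q1 == q5) || q5).
    T ((q1 == q5) || q5): β-rule — branch into T (q1 == q5)  //  T q5.
      branch 1.1 (add T (q1 == q5)):
        T (q1 == q5): β-rule — branch into T q1, T q5  //  F q1, F q5.
          branch 1.1.1 (add T q1, T q5):
            ○ open, literals {q1=true, q4=false, q5=true}.
          branch 1.1.2 (add F q1, F q5):
            ○ open, literals {q1=false, q4=false, q5=false}.
      branch 1.2 (add T q5):
        ○ open, literals {q4=false, q5=true}.
  branch 2 (add T (q5 && (!q2 -> q1))):
    T (q5 && (!q2 -> q1)): α-rule — add T q5, T (!q2 -> q1).
    T (!q2 -> q1): β-rule — branch into F !q2  //  T q1.
      branch 2.1 (add F !q2):
        ○ open, literals {q2=true, q5=true}.
      branch 2.2 (add T q1):
        ○ open, literals {q1=true, q5=true}.
0 branches closed, 5 open.
Each open branch fixes some atoms; the unmentioned ones are free. Counting distinct full assignments: branch {q1=true, q4=false, q5=true} (q2, q3) contributes 4 new; branch {q1=false, q4=false, q5=false} (q2, q3) contributes 4 new; branch {q4=false, q5=true} (q1, q2, q3) contributes 4 new; branch {q2=true, q5=true} (q1, q3, q4) contributes 4 new; branch {q1=true, q5=true} (q2, q3, q4) contributes 2 new. Total: 18.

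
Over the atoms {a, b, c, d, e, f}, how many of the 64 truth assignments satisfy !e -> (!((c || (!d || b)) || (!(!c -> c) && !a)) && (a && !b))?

34

Initial set: {(!e -> (!((c || (!d || b)) || (!(!c -> c) && !a)) && (a && !b)))}.
(!e -> (!((c || (!d || b)) || (!(!c -> c) && !a)) && (a && !b))): β-rule — branch into !!e  //  (!((c || (!d || b)) || (!(!c -> c) && !a)) && (a && !b)).
  branch 1 (add !!e):
    ○ open, literals {e=T}.
  branch 2 (add (!((c || (!d || b)) || (!(!c -> c) && !a)) && (a && !b))):
    (!((c || (!d || b)) || (!(!c -> c) && !a)) && (a && !b)): α-rule — add !((c || (!d || b)) || (!(!c -> c) && !a)), (a && !b).
    !((c || (!d || b)) || (!(!c -> c) && !a)): α-rule — add !(c || (!d || b)), !(!(!c -> c) && !a).
    (a && !b): α-rule — add a, !b.
    !(c || (!d || b)): α-rule — add !c, !(!d || b).
    !(!d || b): α-rule — add !!d, !b.
    !(!(!c -> c) && !a): β-rule — branch into !!(!c -> c)  //  !!a.
      branch 2.1 (add !!(!c -> c)):
        !!(!c -> c): β-rule — branch into !!c  //  c.
          branch 2.1.1 (add !!c):
            × closes — contains both c and !c.
          branch 2.1.2 (add c):
            × closes — contains both c and !c.
      branch 2.2 (add !!a):
        ○ open, literals {a=T, b=F, c=F, d=T}.
2 branches closed, 2 open.
Each open branch fixes some atoms; the unmentioned ones are free. Counting distinct full assignments: branch {e=T} (a, b, c, d, f) contributes 32 new; branch {a=T, b=F, c=F, d=T} (e, f) contributes 2 new. Total: 34.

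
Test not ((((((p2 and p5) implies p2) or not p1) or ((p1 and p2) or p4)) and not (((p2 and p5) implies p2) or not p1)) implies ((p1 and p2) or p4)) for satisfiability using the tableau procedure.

Unsatisfiable

Initial set: {T not ((((((p2 and p5) implies p2) or not p1) or ((p1 and p2) or p4)) and not (((p2 and p5) implies p2) or not p1)) implies ((p1 and p2) or p4))}.
T not ((((((p2 and p5) implies p2) or not p1) or ((p1 and p2) or p4)) and not (((p2 and p5) implies p2) or not p1)) implies ((p1 and p2) or p4)): α-rule — add T (((((p2 and p5) implies p2) or not p1) or ((p1 and p2) or p4)) and not (((p2 and p5) implies p2) or not p1)), F ((p1 and p2) or p4).
T (((((p2 and p5) implies p2) or not p1) or ((p1 and p2) or p4)) and not (((p2 and p5) implies p2) or not p1)): α-rule — add T ((((p2 and p5) implies p2) or not p1) or ((p1 and p2) or p4)), T not (((p2 and p5) implies p2) or not p1).
F ((p1 and p2) or p4): α-rule — add F (p1 and p2), F p4.
T not (((p2 and p5) implies p2) or not p1): α-rule — add F ((p2 and p5) implies p2), F not p1.
F ((p2 and p5) implies p2): α-rule — add T (p2 and p5), F p2.
T (p2 and p5): α-rule — add T p2, T p5.
× closes — contains both p2 and not p2.
All 1 branch closes.
Every branch closed; the formula is unsatisfiable.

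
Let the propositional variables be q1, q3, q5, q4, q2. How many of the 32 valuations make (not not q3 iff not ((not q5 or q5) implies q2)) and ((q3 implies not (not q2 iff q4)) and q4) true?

4

Initial set: {((not not q3 iff not ((not q5 or q5) implies q2)) and ((q3 implies not (not q2 iff q4)) and q4))}.
((not not q3 iff not ((not q5 or q5) implies q2)) and ((q3 implies not (not q2 iff q4)) and q4)): α-rule — add (not not q3 iff not ((not q5 or q5) implies q2)), ((q3 implies not (not q2 iff q4)) and q4).
((q3 implies not (not q2 iff q4)) and q4): α-rule — add (q3 implies not (not q2 iff q4)), q4.
(not not q3 iff not ((not q5 or q5) implies q2)): β-rule — branch into not not q3, not ((not q5 or q5) implies q2)  //  not not not q3, not not ((not q5 or q5) implies q2).
  branch 1 (add not not q3, not ((not q5 or q5) implies q2)):
    not not q3: drop double negation, giving q3.
    not ((not q5 or q5) implies q2): α-rule — add (not q5 or q5), not q2.
    (q3 implies not (not q2 iff q4)): β-rule — branch into not q3  //  not (not q2 iff q4).
      branch 1.1 (add not q3):
        × closes — contains both q3 and not q3.
      branch 1.2 (add not (not q2 iff q4)):
        (not q5 or q5): β-rule — branch into not q5  //  q5.
          branch 1.2.1 (add not q5):
            not (not q2 iff q4): β-rule — branch into not q2, not q4  //  not not q2, q4.
              branch 1.2.1.1 (add not q2, not q4):
                × closes — contains both q4 and not q4.
              branch 1.2.1.2 (add not not q2, q4):
                × closes — contains both q2 and not q2.
          branch 1.2.2 (add q5):
            not (not q2 iff q4): β-rule — branch into not q2, not q4  //  not not q2, q4.
              branch 1.2.2.1 (add not q2, not q4):
                × closes — contains both q4 and not q4.
              branch 1.2.2.2 (add not not q2, q4):
                × closes — contains both q2 and not q2.
  branch 2 (add not not not q3, not not ((not q5 or q5) implies q2)):
    not not not q3: drop double negation, giving not q3.
    (q3 implies not (not q2 iff q4)): β-rule — branch into not q3  //  not (not q2 iff q4).
      branch 2.1 (add not q3):
        not not ((not q5 or q5) implies q2): β-rule — branch into not (not q5 or q5)  //  q2.
          branch 2.1.1 (add not (not q5 or q5)):
            not (not q5 or q5): α-rule — add not not q5, not q5.
            × closes — contains both q5 and not q5.
          branch 2.1.2 (add q2):
            ○ open, literals {q2=1, q3=0, q4=1}.
      branch 2.2 (add not (not q2 iff q4)):
        not not ((not q5 or q5) implies q2): β-rule — branch into not (not q5 or q5)  //  q2.
          branch 2.2.1 (add not (not q5 or q5)):
            not (not q5 or q5): α-rule — add not not q5, not q5.
            × closes — contains both q5 and not q5.
          branch 2.2.2 (add q2):
            not (not q2 iff q4): β-rule — branch into not q2, not q4  //  not not q2, q4.
              branch 2.2.2.1 (add not q2, not q4):
                × closes — contains both q2 and not q2.
              branch 2.2.2.2 (add not not q2, q4):
                ○ open, literals {q2=1, q3=0, q4=1}.
8 branches closed, 2 open.
Each open branch fixes some atoms; the unmentioned ones are free. Counting distinct full assignments: branch {q2=1, q3=0, q4=1} (q1, q5) contributes 4 new; branch {q2=1, q3=0, q4=1} (q1, q5) contributes 0 new. Total: 4.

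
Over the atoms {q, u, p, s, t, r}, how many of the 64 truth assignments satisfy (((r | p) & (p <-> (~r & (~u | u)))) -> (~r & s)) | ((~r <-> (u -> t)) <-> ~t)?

54

Initial set: {((((r | p) & (p <-> (~r & (~u | u)))) -> (~r & s)) | ((~r <-> (u -> t)) <-> ~t))}.
((((r | p) & (p <-> (~r & (~u | u)))) -> (~r & s)) | ((~r <-> (u -> t)) <-> ~t)): β-rule — branch into (((r | p) & (p <-> (~r & (~u | u)))) -> (~r & s))  //  ((~r <-> (u -> t)) <-> ~t).
  branch 1 (add (((r | p) & (p <-> (~r & (~u | u)))) -> (~r & s))):
    (((r | p) & (p <-> (~r & (~u | u)))) -> (~r & s)): β-rule — branch into ~((r | p) & (p <-> (~r & (~u | u))))  //  (~r & s).
      branch 1.1 (add ~((r | p) & (p <-> (~r & (~u | u))))):
        ~((r | p) & (p <-> (~r & (~u | u)))): β-rule — branch into ~(r | p)  //  ~(p <-> (~r & (~u | u))).
          branch 1.1.1 (add ~(r | p)):
            ~(r | p): α-rule — add ~r, ~p.
            ○ open, literals {p=F, r=F}.
          branch 1.1.2 (add ~(p <-> (~r & (~u | u)))):
            ~(p <-> (~r & (~u | u))): β-rule — branch into p, ~(~r & (~u | u))  //  ~p, (~r & (~u | u)).
              branch 1.1.2.1 (add p, ~(~r & (~u | u))):
                ~(~r & (~u | u)): β-rule — branch into ~~r  //  ~(~u | u).
                  branch 1.1.2.1.1 (add ~~r):
                    ○ open, literals {p=T, r=T}.
                  branch 1.1.2.1.2 (add ~(~u | u)):
                    ~(~u | u): α-rule — add ~~u, ~u.
                    × closes — contains both u and ~u.
              branch 1.1.2.2 (add ~p, (~r & (~u | u))):
                (~r & (~u | u)): α-rule — add ~r, (~u | u).
                (~u | u): β-rule — branch into ~u  //  u.
                  branch 1.1.2.2.1 (add ~u):
                    ○ open, literals {p=F, r=F, u=F}.
                  branch 1.1.2.2.2 (add u):
                    ○ open, literals {p=F, r=F, u=T}.
      branch 1.2 (add (~r & s)):
        (~r & s): α-rule — add ~r, s.
        ○ open, literals {r=F, s=T}.
  branch 2 (add ((~r <-> (u -> t)) <-> ~t)):
    ((~r <-> (u -> t)) <-> ~t): β-rule — branch into (~r <-> (u -> t)), ~t  //  ~(~r <-> (u -> t)), ~~t.
      branch 2.1 (add (~r <-> (u -> t)), ~t):
        (~r <-> (u -> t)): β-rule — branch into ~r, (u -> t)  //  ~~r, ~(u -> t).
          branch 2.1.1 (add ~r, (u -> t)):
            (u -> t): β-rule — branch into ~u  //  t.
              branch 2.1.1.1 (add ~u):
                ○ open, literals {r=F, t=F, u=F}.
              branch 2.1.1.2 (add t):
                × closes — contains both t and ~t.
          branch 2.1.2 (add ~~r, ~(u -> t)):
            ~(u -> t): α-rule — add u, ~t.
            ○ open, literals {r=T, t=F, u=T}.
      branch 2.2 (add ~(~r <-> (u -> t)), ~~t):
        ~(~r <-> (u -> t)): β-rule — branch into ~r, ~(u -> t)  //  ~~r, (u -> t).
          branch 2.2.1 (add ~r, ~(u -> t)):
            ~(u -> t): α-rule — add u, ~t.
            × closes — contains both t and ~t.
          branch 2.2.2 (add ~~r, (u -> t)):
            (u -> t): β-rule — branch into ~u  //  t.
              branch 2.2.2.1 (add ~u):
                ○ open, literals {r=T, t=T, u=F}.
              branch 2.2.2.2 (add t):
                ○ open, literals {r=T, t=T}.
3 branches closed, 9 open.
Each open branch fixes some atoms; the unmentioned ones are free. Counting distinct full assignments: branch {p=F, r=F} (q, u, s, t) contributes 16 new; branch {p=T, r=T} (q, u, s, t) contributes 16 new; branch {p=F, r=F, u=F} (q, s, t) contributes 0 new; branch {p=F, r=F, u=T} (q, s, t) contributes 0 new; branch {r=F, s=T} (q, u, p, t) contributes 8 new; branch {r=F, t=F, u=F} (q, p, s) contributes 2 new; branch {r=T, t=F, u=T} (q, p, s) contributes 4 new; branch {r=T, t=T, u=F} (q, p, s) contributes 4 new; branch {r=T, t=T} (q, u, p, s) contributes 4 new. Total: 54.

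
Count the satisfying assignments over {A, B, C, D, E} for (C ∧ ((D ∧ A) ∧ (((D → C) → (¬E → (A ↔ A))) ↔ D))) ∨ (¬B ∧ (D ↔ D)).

Initial set: {T ((C ∧ ((D ∧ A) ∧ (((D → C) → (¬E → (A ↔ A))) ↔ D))) ∨ (¬B ∧ (D ↔ D)))}.
T ((C ∧ ((D ∧ A) ∧ (((D → C) → (¬E → (A ↔ A))) ↔ D))) ∨ (¬B ∧ (D ↔ D))): β-rule — branch into T (C ∧ ((D ∧ A) ∧ (((D → C) → (¬E → (A ↔ A))) ↔ D)))  //  T (¬B ∧ (D ↔ D)).
  branch 1 (add T (C ∧ ((D ∧ A) ∧ (((D → C) → (¬E → (A ↔ A))) ↔ D)))):
    T (C ∧ ((D ∧ A) ∧ (((D → C) → (¬E → (A ↔ A))) ↔ D))): α-rule — add T C, T ((D ∧ A) ∧ (((D → C) → (¬E → (A ↔ A))) ↔ D)).
    T ((D ∧ A) ∧ (((D → C) → (¬E → (A ↔ A))) ↔ D)): α-rule — add T (D ∧ A), T (((D → C) → (¬E → (A ↔ A))) ↔ D).
    T (D ∧ A): α-rule — add T D, T A.
    T (((D → C) → (¬E → (A ↔ A))) ↔ D): β-rule — branch into T ((D → C) → (¬E → (A ↔ A))), T D  //  F ((D → C) → (¬E → (A ↔ A))), F D.
      branch 1.1 (add T ((D → C) → (¬E → (A ↔ A))), T D):
        T ((D → C) → (¬E → (A ↔ A))): β-rule — branch into F (D → C)  //  T (¬E → (A ↔ A)).
          branch 1.1.1 (add F (D → C)):
            F (D → C): α-rule — add T D, F C.
            × closes — contains both C and ¬C.
          branch 1.1.2 (add T (¬E → (A ↔ A))):
            T (¬E → (A ↔ A)): β-rule — branch into F ¬E  //  T (A ↔ A).
              branch 1.1.2.1 (add F ¬E):
                ○ open, literals {A=T, C=T, D=T, E=T}.
              branch 1.1.2.2 (add T (A ↔ A)):
                T (A ↔ A): β-rule — branch into T A, T A  //  F A, F A.
                  branch 1.1.2.2.1 (add T A, T A):
                    ○ open, literals {A=T, C=T, D=T}.
                  branch 1.1.2.2.2 (add F A, F A):
                    × closes — contains both A and ¬A.
      branch 1.2 (add F ((D → C) → (¬E → (A ↔ A))), F D):
        × closes — contains both D and ¬D.
  branch 2 (add T (¬B ∧ (D ↔ D))):
    T (¬B ∧ (D ↔ D)): α-rule — add T ¬B, T (D ↔ D).
    T (D ↔ D): β-rule — branch into T D, T D  //  F D, F D.
      branch 2.1 (add T D, T D):
        ○ open, literals {B=F, D=T}.
      branch 2.2 (add F D, F D):
        ○ open, literals {B=F, D=F}.
3 branches closed, 4 open.
Each open branch fixes some atoms; the unmentioned ones are free. Counting distinct full assignments: branch {A=T, C=T, D=T, E=T} (B) contributes 2 new; branch {A=T, C=T, D=T} (B, E) contributes 2 new; branch {B=F, D=T} (A, C, E) contributes 6 new; branch {B=F, D=F} (A, C, E) contributes 8 new. Total: 18.

18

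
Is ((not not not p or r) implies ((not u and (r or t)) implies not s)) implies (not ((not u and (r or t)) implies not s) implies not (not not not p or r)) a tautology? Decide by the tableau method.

Valid

Assume the negation and expand:
Initial set: {not (((not not not p or r) implies ((not u and (r or t)) implies not s)) implies (not ((not u and (r or t)) implies not s) implies not (not not not p or r)))}.
not (((not not not p or r) implies ((not u and (r or t)) implies not s)) implies (not ((not u and (r or t)) implies not s) implies not (not not not p or r))): α-rule — add ((not not not p or r) implies ((not u and (r or t)) implies not s)), not (not ((not u and (r or t)) implies not s) implies not (not not not p or r)).
not (not ((not u and (r or t)) implies not s) implies not (not not not p or r)): α-rule — add not ((not u and (r or t)) implies not s), not not (not not not p or r).
not ((not u and (r or t)) implies not s): α-rule — add (not u and (r or t)), not not s.
(not u and (r or t)): α-rule — add not u, (r or t).
((not not not p or r) implies ((not u and (r or t)) implies not s)): β-rule — branch into not (not not not p or r)  //  ((not u and (r or t)) implies not s).
  branch 1 (add not (not not not p or r)):
    not (not not not p or r): α-rule — add not not not not p, not r.
    not not not not p: drop double negation, giving not not p.
    not not (not not not p or r): β-rule — branch into not not not p  //  r.
      branch 1.1 (add not not not p):
        not not not p: drop double negation, giving not p.
        × closes — contains both p and not p.
      branch 1.2 (add r):
        × closes — contains both r and not r.
  branch 2 (add ((not u and (r or t)) implies not s)):
    not not (not not not p or r): β-rule — branch into not not not p  //  r.
      branch 2.1 (add not not not p):
        not not not p: drop double negation, giving not p.
        (r or t): β-rule — branch into r  //  t.
          branch 2.1.1 (add r):
            ((not u and (r or t)) implies not s): β-rule — branch into not (not u and (r or t))  //  not s.
              branch 2.1.1.1 (add not (not u and (r or t))):
                not (not u and (r or t)): β-rule — branch into not not u  //  not (r or t).
                  branch 2.1.1.1.1 (add not not u):
                    × closes — contains both u and not u.
                  branch 2.1.1.1.2 (add not (r or t)):
                    not (r or t): α-rule — add not r, not t.
                    × closes — contains both r and not r.
              branch 2.1.1.2 (add not s):
                × closes — contains both s and not s.
          branch 2.1.2 (add t):
            ((not u and (r or t)) implies not s): β-rule — branch into not (not u and (r or t))  //  not s.
              branch 2.1.2.1 (add not (not u and (r or t))):
                not (not u and (r or t)): β-rule — branch into not not u  //  not (r or t).
                  branch 2.1.2.1.1 (add not not u):
                    × closes — contains both u and not u.
                  branch 2.1.2.1.2 (add not (r or t)):
                    not (r or t): α-rule — add not r, not t.
                    × closes — contains both t and not t.
              branch 2.1.2.2 (add not s):
                × closes — contains both s and not s.
      branch 2.2 (add r):
        (r or t): β-rule — branch into r  //  t.
          branch 2.2.1 (add r):
            ((not u and (r or t)) implies not s): β-rule — branch into not (not u and (r or t))  //  not s.
              branch 2.2.1.1 (add not (not u and (r or t))):
                not (not u and (r or t)): β-rule — branch into not not u  //  not (r or t).
                  branch 2.2.1.1.1 (add not not u):
                    × closes — contains both u and not u.
                  branch 2.2.1.1.2 (add not (r or t)):
                    not (r or t): α-rule — add not r, not t.
                    × closes — contains both r and not r.
              branch 2.2.1.2 (add not s):
                × closes — contains both s and not s.
          branch 2.2.2 (add t):
            ((not u and (r or t)) implies not s): β-rule — branch into not (not u and (r or t))  //  not s.
              branch 2.2.2.1 (add not (not u and (r or t))):
                not (not u and (r or t)): β-rule — branch into not not u  //  not (r or t).
                  branch 2.2.2.1.1 (add not not u):
                    × closes — contains both u and not u.
                  branch 2.2.2.1.2 (add not (r or t)):
                    not (r or t): α-rule — add not r, not t.
                    × closes — contains both r and not r.
              branch 2.2.2.2 (add not s):
                × closes — contains both s and not s.
All 14 branches close.
Every branch closed, so the negation is unsatisfiable and the formula is valid.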